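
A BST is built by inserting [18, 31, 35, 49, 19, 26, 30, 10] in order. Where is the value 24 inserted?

Starting tree (level order): [18, 10, 31, None, None, 19, 35, None, 26, None, 49, None, 30]
Insertion path: 18 -> 31 -> 19 -> 26
Result: insert 24 as left child of 26
Final tree (level order): [18, 10, 31, None, None, 19, 35, None, 26, None, 49, 24, 30]


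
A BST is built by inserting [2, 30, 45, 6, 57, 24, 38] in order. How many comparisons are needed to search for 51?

Search path for 51: 2 -> 30 -> 45 -> 57
Found: False
Comparisons: 4


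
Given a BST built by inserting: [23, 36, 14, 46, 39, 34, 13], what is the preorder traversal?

Tree insertion order: [23, 36, 14, 46, 39, 34, 13]
Tree (level-order array): [23, 14, 36, 13, None, 34, 46, None, None, None, None, 39]
Preorder traversal: [23, 14, 13, 36, 34, 46, 39]


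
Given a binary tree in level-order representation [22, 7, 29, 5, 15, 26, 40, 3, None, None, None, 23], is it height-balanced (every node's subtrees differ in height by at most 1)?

Tree (level-order array): [22, 7, 29, 5, 15, 26, 40, 3, None, None, None, 23]
Definition: a tree is height-balanced if, at every node, |h(left) - h(right)| <= 1 (empty subtree has height -1).
Bottom-up per-node check:
  node 3: h_left=-1, h_right=-1, diff=0 [OK], height=0
  node 5: h_left=0, h_right=-1, diff=1 [OK], height=1
  node 15: h_left=-1, h_right=-1, diff=0 [OK], height=0
  node 7: h_left=1, h_right=0, diff=1 [OK], height=2
  node 23: h_left=-1, h_right=-1, diff=0 [OK], height=0
  node 26: h_left=0, h_right=-1, diff=1 [OK], height=1
  node 40: h_left=-1, h_right=-1, diff=0 [OK], height=0
  node 29: h_left=1, h_right=0, diff=1 [OK], height=2
  node 22: h_left=2, h_right=2, diff=0 [OK], height=3
All nodes satisfy the balance condition.
Result: Balanced


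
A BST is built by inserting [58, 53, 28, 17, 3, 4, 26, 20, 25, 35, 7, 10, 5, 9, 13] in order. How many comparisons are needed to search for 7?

Search path for 7: 58 -> 53 -> 28 -> 17 -> 3 -> 4 -> 7
Found: True
Comparisons: 7


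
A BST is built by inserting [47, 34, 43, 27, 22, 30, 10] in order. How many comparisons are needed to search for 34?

Search path for 34: 47 -> 34
Found: True
Comparisons: 2


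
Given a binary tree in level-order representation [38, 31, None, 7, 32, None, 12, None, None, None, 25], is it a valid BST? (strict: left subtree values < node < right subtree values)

Level-order array: [38, 31, None, 7, 32, None, 12, None, None, None, 25]
Validate using subtree bounds (lo, hi): at each node, require lo < value < hi,
then recurse left with hi=value and right with lo=value.
Preorder trace (stopping at first violation):
  at node 38 with bounds (-inf, +inf): OK
  at node 31 with bounds (-inf, 38): OK
  at node 7 with bounds (-inf, 31): OK
  at node 12 with bounds (7, 31): OK
  at node 25 with bounds (12, 31): OK
  at node 32 with bounds (31, 38): OK
No violation found at any node.
Result: Valid BST


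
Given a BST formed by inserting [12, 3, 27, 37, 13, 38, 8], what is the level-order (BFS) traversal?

Tree insertion order: [12, 3, 27, 37, 13, 38, 8]
Tree (level-order array): [12, 3, 27, None, 8, 13, 37, None, None, None, None, None, 38]
BFS from the root, enqueuing left then right child of each popped node:
  queue [12] -> pop 12, enqueue [3, 27], visited so far: [12]
  queue [3, 27] -> pop 3, enqueue [8], visited so far: [12, 3]
  queue [27, 8] -> pop 27, enqueue [13, 37], visited so far: [12, 3, 27]
  queue [8, 13, 37] -> pop 8, enqueue [none], visited so far: [12, 3, 27, 8]
  queue [13, 37] -> pop 13, enqueue [none], visited so far: [12, 3, 27, 8, 13]
  queue [37] -> pop 37, enqueue [38], visited so far: [12, 3, 27, 8, 13, 37]
  queue [38] -> pop 38, enqueue [none], visited so far: [12, 3, 27, 8, 13, 37, 38]
Result: [12, 3, 27, 8, 13, 37, 38]


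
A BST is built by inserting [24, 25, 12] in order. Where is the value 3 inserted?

Starting tree (level order): [24, 12, 25]
Insertion path: 24 -> 12
Result: insert 3 as left child of 12
Final tree (level order): [24, 12, 25, 3]


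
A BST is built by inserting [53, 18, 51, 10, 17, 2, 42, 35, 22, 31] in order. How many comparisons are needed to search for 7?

Search path for 7: 53 -> 18 -> 10 -> 2
Found: False
Comparisons: 4


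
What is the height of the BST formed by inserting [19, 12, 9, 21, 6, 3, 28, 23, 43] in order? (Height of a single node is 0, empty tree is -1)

Insertion order: [19, 12, 9, 21, 6, 3, 28, 23, 43]
Tree (level-order array): [19, 12, 21, 9, None, None, 28, 6, None, 23, 43, 3]
Compute height bottom-up (empty subtree = -1):
  height(3) = 1 + max(-1, -1) = 0
  height(6) = 1 + max(0, -1) = 1
  height(9) = 1 + max(1, -1) = 2
  height(12) = 1 + max(2, -1) = 3
  height(23) = 1 + max(-1, -1) = 0
  height(43) = 1 + max(-1, -1) = 0
  height(28) = 1 + max(0, 0) = 1
  height(21) = 1 + max(-1, 1) = 2
  height(19) = 1 + max(3, 2) = 4
Height = 4


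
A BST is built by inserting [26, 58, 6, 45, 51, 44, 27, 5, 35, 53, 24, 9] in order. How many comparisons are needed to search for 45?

Search path for 45: 26 -> 58 -> 45
Found: True
Comparisons: 3


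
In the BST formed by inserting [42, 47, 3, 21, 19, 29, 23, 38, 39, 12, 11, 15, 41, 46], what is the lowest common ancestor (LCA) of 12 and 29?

Tree insertion order: [42, 47, 3, 21, 19, 29, 23, 38, 39, 12, 11, 15, 41, 46]
Tree (level-order array): [42, 3, 47, None, 21, 46, None, 19, 29, None, None, 12, None, 23, 38, 11, 15, None, None, None, 39, None, None, None, None, None, 41]
In a BST, the LCA of p=12, q=29 is the first node v on the
root-to-leaf path with p <= v <= q (go left if both < v, right if both > v).
Walk from root:
  at 42: both 12 and 29 < 42, go left
  at 3: both 12 and 29 > 3, go right
  at 21: 12 <= 21 <= 29, this is the LCA
LCA = 21


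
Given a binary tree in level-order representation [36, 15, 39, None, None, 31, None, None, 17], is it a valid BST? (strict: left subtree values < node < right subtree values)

Level-order array: [36, 15, 39, None, None, 31, None, None, 17]
Validate using subtree bounds (lo, hi): at each node, require lo < value < hi,
then recurse left with hi=value and right with lo=value.
Preorder trace (stopping at first violation):
  at node 36 with bounds (-inf, +inf): OK
  at node 15 with bounds (-inf, 36): OK
  at node 39 with bounds (36, +inf): OK
  at node 31 with bounds (36, 39): VIOLATION
Node 31 violates its bound: not (36 < 31 < 39).
Result: Not a valid BST


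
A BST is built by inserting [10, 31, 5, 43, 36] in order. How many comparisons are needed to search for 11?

Search path for 11: 10 -> 31
Found: False
Comparisons: 2


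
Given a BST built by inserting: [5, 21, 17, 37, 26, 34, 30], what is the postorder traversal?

Tree insertion order: [5, 21, 17, 37, 26, 34, 30]
Tree (level-order array): [5, None, 21, 17, 37, None, None, 26, None, None, 34, 30]
Postorder traversal: [17, 30, 34, 26, 37, 21, 5]


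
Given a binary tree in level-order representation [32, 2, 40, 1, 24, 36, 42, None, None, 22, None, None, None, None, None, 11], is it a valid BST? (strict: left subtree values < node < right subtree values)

Level-order array: [32, 2, 40, 1, 24, 36, 42, None, None, 22, None, None, None, None, None, 11]
Validate using subtree bounds (lo, hi): at each node, require lo < value < hi,
then recurse left with hi=value and right with lo=value.
Preorder trace (stopping at first violation):
  at node 32 with bounds (-inf, +inf): OK
  at node 2 with bounds (-inf, 32): OK
  at node 1 with bounds (-inf, 2): OK
  at node 24 with bounds (2, 32): OK
  at node 22 with bounds (2, 24): OK
  at node 11 with bounds (2, 22): OK
  at node 40 with bounds (32, +inf): OK
  at node 36 with bounds (32, 40): OK
  at node 42 with bounds (40, +inf): OK
No violation found at any node.
Result: Valid BST


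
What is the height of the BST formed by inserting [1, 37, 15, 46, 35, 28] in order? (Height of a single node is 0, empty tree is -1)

Insertion order: [1, 37, 15, 46, 35, 28]
Tree (level-order array): [1, None, 37, 15, 46, None, 35, None, None, 28]
Compute height bottom-up (empty subtree = -1):
  height(28) = 1 + max(-1, -1) = 0
  height(35) = 1 + max(0, -1) = 1
  height(15) = 1 + max(-1, 1) = 2
  height(46) = 1 + max(-1, -1) = 0
  height(37) = 1 + max(2, 0) = 3
  height(1) = 1 + max(-1, 3) = 4
Height = 4


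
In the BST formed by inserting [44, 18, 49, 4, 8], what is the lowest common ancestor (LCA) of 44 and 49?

Tree insertion order: [44, 18, 49, 4, 8]
Tree (level-order array): [44, 18, 49, 4, None, None, None, None, 8]
In a BST, the LCA of p=44, q=49 is the first node v on the
root-to-leaf path with p <= v <= q (go left if both < v, right if both > v).
Walk from root:
  at 44: 44 <= 44 <= 49, this is the LCA
LCA = 44


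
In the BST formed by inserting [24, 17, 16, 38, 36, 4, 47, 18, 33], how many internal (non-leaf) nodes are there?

Tree built from: [24, 17, 16, 38, 36, 4, 47, 18, 33]
Tree (level-order array): [24, 17, 38, 16, 18, 36, 47, 4, None, None, None, 33]
Rule: An internal node has at least one child.
Per-node child counts:
  node 24: 2 child(ren)
  node 17: 2 child(ren)
  node 16: 1 child(ren)
  node 4: 0 child(ren)
  node 18: 0 child(ren)
  node 38: 2 child(ren)
  node 36: 1 child(ren)
  node 33: 0 child(ren)
  node 47: 0 child(ren)
Matching nodes: [24, 17, 16, 38, 36]
Count of internal (non-leaf) nodes: 5


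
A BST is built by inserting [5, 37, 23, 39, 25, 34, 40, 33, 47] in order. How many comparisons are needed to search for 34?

Search path for 34: 5 -> 37 -> 23 -> 25 -> 34
Found: True
Comparisons: 5


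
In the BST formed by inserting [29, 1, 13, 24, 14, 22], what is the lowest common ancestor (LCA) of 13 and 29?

Tree insertion order: [29, 1, 13, 24, 14, 22]
Tree (level-order array): [29, 1, None, None, 13, None, 24, 14, None, None, 22]
In a BST, the LCA of p=13, q=29 is the first node v on the
root-to-leaf path with p <= v <= q (go left if both < v, right if both > v).
Walk from root:
  at 29: 13 <= 29 <= 29, this is the LCA
LCA = 29


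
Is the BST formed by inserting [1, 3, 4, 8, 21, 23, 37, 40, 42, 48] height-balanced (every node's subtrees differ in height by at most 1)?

Tree (level-order array): [1, None, 3, None, 4, None, 8, None, 21, None, 23, None, 37, None, 40, None, 42, None, 48]
Definition: a tree is height-balanced if, at every node, |h(left) - h(right)| <= 1 (empty subtree has height -1).
Bottom-up per-node check:
  node 48: h_left=-1, h_right=-1, diff=0 [OK], height=0
  node 42: h_left=-1, h_right=0, diff=1 [OK], height=1
  node 40: h_left=-1, h_right=1, diff=2 [FAIL (|-1-1|=2 > 1)], height=2
  node 37: h_left=-1, h_right=2, diff=3 [FAIL (|-1-2|=3 > 1)], height=3
  node 23: h_left=-1, h_right=3, diff=4 [FAIL (|-1-3|=4 > 1)], height=4
  node 21: h_left=-1, h_right=4, diff=5 [FAIL (|-1-4|=5 > 1)], height=5
  node 8: h_left=-1, h_right=5, diff=6 [FAIL (|-1-5|=6 > 1)], height=6
  node 4: h_left=-1, h_right=6, diff=7 [FAIL (|-1-6|=7 > 1)], height=7
  node 3: h_left=-1, h_right=7, diff=8 [FAIL (|-1-7|=8 > 1)], height=8
  node 1: h_left=-1, h_right=8, diff=9 [FAIL (|-1-8|=9 > 1)], height=9
Node 40 violates the condition: |-1 - 1| = 2 > 1.
Result: Not balanced


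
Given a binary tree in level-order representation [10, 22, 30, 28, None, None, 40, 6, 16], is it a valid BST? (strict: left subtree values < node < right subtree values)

Level-order array: [10, 22, 30, 28, None, None, 40, 6, 16]
Validate using subtree bounds (lo, hi): at each node, require lo < value < hi,
then recurse left with hi=value and right with lo=value.
Preorder trace (stopping at first violation):
  at node 10 with bounds (-inf, +inf): OK
  at node 22 with bounds (-inf, 10): VIOLATION
Node 22 violates its bound: not (-inf < 22 < 10).
Result: Not a valid BST


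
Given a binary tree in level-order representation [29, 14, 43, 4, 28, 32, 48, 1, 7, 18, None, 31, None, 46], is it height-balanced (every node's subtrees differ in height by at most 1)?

Tree (level-order array): [29, 14, 43, 4, 28, 32, 48, 1, 7, 18, None, 31, None, 46]
Definition: a tree is height-balanced if, at every node, |h(left) - h(right)| <= 1 (empty subtree has height -1).
Bottom-up per-node check:
  node 1: h_left=-1, h_right=-1, diff=0 [OK], height=0
  node 7: h_left=-1, h_right=-1, diff=0 [OK], height=0
  node 4: h_left=0, h_right=0, diff=0 [OK], height=1
  node 18: h_left=-1, h_right=-1, diff=0 [OK], height=0
  node 28: h_left=0, h_right=-1, diff=1 [OK], height=1
  node 14: h_left=1, h_right=1, diff=0 [OK], height=2
  node 31: h_left=-1, h_right=-1, diff=0 [OK], height=0
  node 32: h_left=0, h_right=-1, diff=1 [OK], height=1
  node 46: h_left=-1, h_right=-1, diff=0 [OK], height=0
  node 48: h_left=0, h_right=-1, diff=1 [OK], height=1
  node 43: h_left=1, h_right=1, diff=0 [OK], height=2
  node 29: h_left=2, h_right=2, diff=0 [OK], height=3
All nodes satisfy the balance condition.
Result: Balanced


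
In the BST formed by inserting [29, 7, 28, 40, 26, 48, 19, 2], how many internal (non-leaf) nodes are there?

Tree built from: [29, 7, 28, 40, 26, 48, 19, 2]
Tree (level-order array): [29, 7, 40, 2, 28, None, 48, None, None, 26, None, None, None, 19]
Rule: An internal node has at least one child.
Per-node child counts:
  node 29: 2 child(ren)
  node 7: 2 child(ren)
  node 2: 0 child(ren)
  node 28: 1 child(ren)
  node 26: 1 child(ren)
  node 19: 0 child(ren)
  node 40: 1 child(ren)
  node 48: 0 child(ren)
Matching nodes: [29, 7, 28, 26, 40]
Count of internal (non-leaf) nodes: 5


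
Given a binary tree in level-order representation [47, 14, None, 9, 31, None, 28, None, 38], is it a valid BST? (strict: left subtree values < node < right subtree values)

Level-order array: [47, 14, None, 9, 31, None, 28, None, 38]
Validate using subtree bounds (lo, hi): at each node, require lo < value < hi,
then recurse left with hi=value and right with lo=value.
Preorder trace (stopping at first violation):
  at node 47 with bounds (-inf, +inf): OK
  at node 14 with bounds (-inf, 47): OK
  at node 9 with bounds (-inf, 14): OK
  at node 28 with bounds (9, 14): VIOLATION
Node 28 violates its bound: not (9 < 28 < 14).
Result: Not a valid BST


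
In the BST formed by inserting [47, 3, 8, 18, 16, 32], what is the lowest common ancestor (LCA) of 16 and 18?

Tree insertion order: [47, 3, 8, 18, 16, 32]
Tree (level-order array): [47, 3, None, None, 8, None, 18, 16, 32]
In a BST, the LCA of p=16, q=18 is the first node v on the
root-to-leaf path with p <= v <= q (go left if both < v, right if both > v).
Walk from root:
  at 47: both 16 and 18 < 47, go left
  at 3: both 16 and 18 > 3, go right
  at 8: both 16 and 18 > 8, go right
  at 18: 16 <= 18 <= 18, this is the LCA
LCA = 18


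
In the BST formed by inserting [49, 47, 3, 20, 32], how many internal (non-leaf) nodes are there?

Tree built from: [49, 47, 3, 20, 32]
Tree (level-order array): [49, 47, None, 3, None, None, 20, None, 32]
Rule: An internal node has at least one child.
Per-node child counts:
  node 49: 1 child(ren)
  node 47: 1 child(ren)
  node 3: 1 child(ren)
  node 20: 1 child(ren)
  node 32: 0 child(ren)
Matching nodes: [49, 47, 3, 20]
Count of internal (non-leaf) nodes: 4


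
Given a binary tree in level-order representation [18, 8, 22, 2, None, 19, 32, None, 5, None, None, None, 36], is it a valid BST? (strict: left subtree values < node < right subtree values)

Level-order array: [18, 8, 22, 2, None, 19, 32, None, 5, None, None, None, 36]
Validate using subtree bounds (lo, hi): at each node, require lo < value < hi,
then recurse left with hi=value and right with lo=value.
Preorder trace (stopping at first violation):
  at node 18 with bounds (-inf, +inf): OK
  at node 8 with bounds (-inf, 18): OK
  at node 2 with bounds (-inf, 8): OK
  at node 5 with bounds (2, 8): OK
  at node 22 with bounds (18, +inf): OK
  at node 19 with bounds (18, 22): OK
  at node 32 with bounds (22, +inf): OK
  at node 36 with bounds (32, +inf): OK
No violation found at any node.
Result: Valid BST


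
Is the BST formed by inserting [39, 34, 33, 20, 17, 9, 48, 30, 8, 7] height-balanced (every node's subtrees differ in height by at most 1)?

Tree (level-order array): [39, 34, 48, 33, None, None, None, 20, None, 17, 30, 9, None, None, None, 8, None, 7]
Definition: a tree is height-balanced if, at every node, |h(left) - h(right)| <= 1 (empty subtree has height -1).
Bottom-up per-node check:
  node 7: h_left=-1, h_right=-1, diff=0 [OK], height=0
  node 8: h_left=0, h_right=-1, diff=1 [OK], height=1
  node 9: h_left=1, h_right=-1, diff=2 [FAIL (|1--1|=2 > 1)], height=2
  node 17: h_left=2, h_right=-1, diff=3 [FAIL (|2--1|=3 > 1)], height=3
  node 30: h_left=-1, h_right=-1, diff=0 [OK], height=0
  node 20: h_left=3, h_right=0, diff=3 [FAIL (|3-0|=3 > 1)], height=4
  node 33: h_left=4, h_right=-1, diff=5 [FAIL (|4--1|=5 > 1)], height=5
  node 34: h_left=5, h_right=-1, diff=6 [FAIL (|5--1|=6 > 1)], height=6
  node 48: h_left=-1, h_right=-1, diff=0 [OK], height=0
  node 39: h_left=6, h_right=0, diff=6 [FAIL (|6-0|=6 > 1)], height=7
Node 9 violates the condition: |1 - -1| = 2 > 1.
Result: Not balanced


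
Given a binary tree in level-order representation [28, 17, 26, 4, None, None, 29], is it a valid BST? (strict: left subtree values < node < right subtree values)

Level-order array: [28, 17, 26, 4, None, None, 29]
Validate using subtree bounds (lo, hi): at each node, require lo < value < hi,
then recurse left with hi=value and right with lo=value.
Preorder trace (stopping at first violation):
  at node 28 with bounds (-inf, +inf): OK
  at node 17 with bounds (-inf, 28): OK
  at node 4 with bounds (-inf, 17): OK
  at node 26 with bounds (28, +inf): VIOLATION
Node 26 violates its bound: not (28 < 26 < +inf).
Result: Not a valid BST


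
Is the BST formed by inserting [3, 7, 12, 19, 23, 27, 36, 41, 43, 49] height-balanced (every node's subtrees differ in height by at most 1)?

Tree (level-order array): [3, None, 7, None, 12, None, 19, None, 23, None, 27, None, 36, None, 41, None, 43, None, 49]
Definition: a tree is height-balanced if, at every node, |h(left) - h(right)| <= 1 (empty subtree has height -1).
Bottom-up per-node check:
  node 49: h_left=-1, h_right=-1, diff=0 [OK], height=0
  node 43: h_left=-1, h_right=0, diff=1 [OK], height=1
  node 41: h_left=-1, h_right=1, diff=2 [FAIL (|-1-1|=2 > 1)], height=2
  node 36: h_left=-1, h_right=2, diff=3 [FAIL (|-1-2|=3 > 1)], height=3
  node 27: h_left=-1, h_right=3, diff=4 [FAIL (|-1-3|=4 > 1)], height=4
  node 23: h_left=-1, h_right=4, diff=5 [FAIL (|-1-4|=5 > 1)], height=5
  node 19: h_left=-1, h_right=5, diff=6 [FAIL (|-1-5|=6 > 1)], height=6
  node 12: h_left=-1, h_right=6, diff=7 [FAIL (|-1-6|=7 > 1)], height=7
  node 7: h_left=-1, h_right=7, diff=8 [FAIL (|-1-7|=8 > 1)], height=8
  node 3: h_left=-1, h_right=8, diff=9 [FAIL (|-1-8|=9 > 1)], height=9
Node 41 violates the condition: |-1 - 1| = 2 > 1.
Result: Not balanced


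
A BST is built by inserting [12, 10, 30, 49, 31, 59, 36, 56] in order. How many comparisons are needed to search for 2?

Search path for 2: 12 -> 10
Found: False
Comparisons: 2


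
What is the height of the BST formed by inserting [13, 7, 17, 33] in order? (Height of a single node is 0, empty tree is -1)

Insertion order: [13, 7, 17, 33]
Tree (level-order array): [13, 7, 17, None, None, None, 33]
Compute height bottom-up (empty subtree = -1):
  height(7) = 1 + max(-1, -1) = 0
  height(33) = 1 + max(-1, -1) = 0
  height(17) = 1 + max(-1, 0) = 1
  height(13) = 1 + max(0, 1) = 2
Height = 2


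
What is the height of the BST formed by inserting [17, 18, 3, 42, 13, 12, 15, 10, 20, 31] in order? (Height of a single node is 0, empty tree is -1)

Insertion order: [17, 18, 3, 42, 13, 12, 15, 10, 20, 31]
Tree (level-order array): [17, 3, 18, None, 13, None, 42, 12, 15, 20, None, 10, None, None, None, None, 31]
Compute height bottom-up (empty subtree = -1):
  height(10) = 1 + max(-1, -1) = 0
  height(12) = 1 + max(0, -1) = 1
  height(15) = 1 + max(-1, -1) = 0
  height(13) = 1 + max(1, 0) = 2
  height(3) = 1 + max(-1, 2) = 3
  height(31) = 1 + max(-1, -1) = 0
  height(20) = 1 + max(-1, 0) = 1
  height(42) = 1 + max(1, -1) = 2
  height(18) = 1 + max(-1, 2) = 3
  height(17) = 1 + max(3, 3) = 4
Height = 4


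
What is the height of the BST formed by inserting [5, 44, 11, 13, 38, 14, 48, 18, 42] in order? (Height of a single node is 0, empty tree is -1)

Insertion order: [5, 44, 11, 13, 38, 14, 48, 18, 42]
Tree (level-order array): [5, None, 44, 11, 48, None, 13, None, None, None, 38, 14, 42, None, 18]
Compute height bottom-up (empty subtree = -1):
  height(18) = 1 + max(-1, -1) = 0
  height(14) = 1 + max(-1, 0) = 1
  height(42) = 1 + max(-1, -1) = 0
  height(38) = 1 + max(1, 0) = 2
  height(13) = 1 + max(-1, 2) = 3
  height(11) = 1 + max(-1, 3) = 4
  height(48) = 1 + max(-1, -1) = 0
  height(44) = 1 + max(4, 0) = 5
  height(5) = 1 + max(-1, 5) = 6
Height = 6


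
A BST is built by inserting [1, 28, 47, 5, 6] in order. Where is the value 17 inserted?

Starting tree (level order): [1, None, 28, 5, 47, None, 6]
Insertion path: 1 -> 28 -> 5 -> 6
Result: insert 17 as right child of 6
Final tree (level order): [1, None, 28, 5, 47, None, 6, None, None, None, 17]


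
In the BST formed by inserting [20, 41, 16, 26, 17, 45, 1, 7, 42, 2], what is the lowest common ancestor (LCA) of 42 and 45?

Tree insertion order: [20, 41, 16, 26, 17, 45, 1, 7, 42, 2]
Tree (level-order array): [20, 16, 41, 1, 17, 26, 45, None, 7, None, None, None, None, 42, None, 2]
In a BST, the LCA of p=42, q=45 is the first node v on the
root-to-leaf path with p <= v <= q (go left if both < v, right if both > v).
Walk from root:
  at 20: both 42 and 45 > 20, go right
  at 41: both 42 and 45 > 41, go right
  at 45: 42 <= 45 <= 45, this is the LCA
LCA = 45


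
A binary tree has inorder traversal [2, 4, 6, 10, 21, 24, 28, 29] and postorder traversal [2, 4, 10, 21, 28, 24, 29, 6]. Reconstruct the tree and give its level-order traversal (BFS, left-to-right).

Inorder:   [2, 4, 6, 10, 21, 24, 28, 29]
Postorder: [2, 4, 10, 21, 28, 24, 29, 6]
Algorithm: postorder visits root last, so walk postorder right-to-left;
each value is the root of the current inorder slice — split it at that
value, recurse on the right subtree first, then the left.
Recursive splits:
  root=6; inorder splits into left=[2, 4], right=[10, 21, 24, 28, 29]
  root=29; inorder splits into left=[10, 21, 24, 28], right=[]
  root=24; inorder splits into left=[10, 21], right=[28]
  root=28; inorder splits into left=[], right=[]
  root=21; inorder splits into left=[10], right=[]
  root=10; inorder splits into left=[], right=[]
  root=4; inorder splits into left=[2], right=[]
  root=2; inorder splits into left=[], right=[]
Reconstructed level-order: [6, 4, 29, 2, 24, 21, 28, 10]


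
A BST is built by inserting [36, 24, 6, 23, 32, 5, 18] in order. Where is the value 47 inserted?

Starting tree (level order): [36, 24, None, 6, 32, 5, 23, None, None, None, None, 18]
Insertion path: 36
Result: insert 47 as right child of 36
Final tree (level order): [36, 24, 47, 6, 32, None, None, 5, 23, None, None, None, None, 18]


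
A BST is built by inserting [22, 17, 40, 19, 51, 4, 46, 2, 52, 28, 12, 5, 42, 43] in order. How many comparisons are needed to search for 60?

Search path for 60: 22 -> 40 -> 51 -> 52
Found: False
Comparisons: 4


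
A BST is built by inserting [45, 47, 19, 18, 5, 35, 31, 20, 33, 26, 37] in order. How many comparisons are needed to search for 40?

Search path for 40: 45 -> 19 -> 35 -> 37
Found: False
Comparisons: 4


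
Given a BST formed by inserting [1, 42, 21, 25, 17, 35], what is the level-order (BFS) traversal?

Tree insertion order: [1, 42, 21, 25, 17, 35]
Tree (level-order array): [1, None, 42, 21, None, 17, 25, None, None, None, 35]
BFS from the root, enqueuing left then right child of each popped node:
  queue [1] -> pop 1, enqueue [42], visited so far: [1]
  queue [42] -> pop 42, enqueue [21], visited so far: [1, 42]
  queue [21] -> pop 21, enqueue [17, 25], visited so far: [1, 42, 21]
  queue [17, 25] -> pop 17, enqueue [none], visited so far: [1, 42, 21, 17]
  queue [25] -> pop 25, enqueue [35], visited so far: [1, 42, 21, 17, 25]
  queue [35] -> pop 35, enqueue [none], visited so far: [1, 42, 21, 17, 25, 35]
Result: [1, 42, 21, 17, 25, 35]


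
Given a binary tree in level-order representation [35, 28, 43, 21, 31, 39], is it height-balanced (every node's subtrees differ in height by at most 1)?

Tree (level-order array): [35, 28, 43, 21, 31, 39]
Definition: a tree is height-balanced if, at every node, |h(left) - h(right)| <= 1 (empty subtree has height -1).
Bottom-up per-node check:
  node 21: h_left=-1, h_right=-1, diff=0 [OK], height=0
  node 31: h_left=-1, h_right=-1, diff=0 [OK], height=0
  node 28: h_left=0, h_right=0, diff=0 [OK], height=1
  node 39: h_left=-1, h_right=-1, diff=0 [OK], height=0
  node 43: h_left=0, h_right=-1, diff=1 [OK], height=1
  node 35: h_left=1, h_right=1, diff=0 [OK], height=2
All nodes satisfy the balance condition.
Result: Balanced


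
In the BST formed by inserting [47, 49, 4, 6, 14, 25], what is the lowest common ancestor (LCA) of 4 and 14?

Tree insertion order: [47, 49, 4, 6, 14, 25]
Tree (level-order array): [47, 4, 49, None, 6, None, None, None, 14, None, 25]
In a BST, the LCA of p=4, q=14 is the first node v on the
root-to-leaf path with p <= v <= q (go left if both < v, right if both > v).
Walk from root:
  at 47: both 4 and 14 < 47, go left
  at 4: 4 <= 4 <= 14, this is the LCA
LCA = 4


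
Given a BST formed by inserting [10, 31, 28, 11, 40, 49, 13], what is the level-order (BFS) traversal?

Tree insertion order: [10, 31, 28, 11, 40, 49, 13]
Tree (level-order array): [10, None, 31, 28, 40, 11, None, None, 49, None, 13]
BFS from the root, enqueuing left then right child of each popped node:
  queue [10] -> pop 10, enqueue [31], visited so far: [10]
  queue [31] -> pop 31, enqueue [28, 40], visited so far: [10, 31]
  queue [28, 40] -> pop 28, enqueue [11], visited so far: [10, 31, 28]
  queue [40, 11] -> pop 40, enqueue [49], visited so far: [10, 31, 28, 40]
  queue [11, 49] -> pop 11, enqueue [13], visited so far: [10, 31, 28, 40, 11]
  queue [49, 13] -> pop 49, enqueue [none], visited so far: [10, 31, 28, 40, 11, 49]
  queue [13] -> pop 13, enqueue [none], visited so far: [10, 31, 28, 40, 11, 49, 13]
Result: [10, 31, 28, 40, 11, 49, 13]


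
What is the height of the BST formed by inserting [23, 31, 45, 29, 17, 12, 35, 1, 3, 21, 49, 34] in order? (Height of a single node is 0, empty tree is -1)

Insertion order: [23, 31, 45, 29, 17, 12, 35, 1, 3, 21, 49, 34]
Tree (level-order array): [23, 17, 31, 12, 21, 29, 45, 1, None, None, None, None, None, 35, 49, None, 3, 34]
Compute height bottom-up (empty subtree = -1):
  height(3) = 1 + max(-1, -1) = 0
  height(1) = 1 + max(-1, 0) = 1
  height(12) = 1 + max(1, -1) = 2
  height(21) = 1 + max(-1, -1) = 0
  height(17) = 1 + max(2, 0) = 3
  height(29) = 1 + max(-1, -1) = 0
  height(34) = 1 + max(-1, -1) = 0
  height(35) = 1 + max(0, -1) = 1
  height(49) = 1 + max(-1, -1) = 0
  height(45) = 1 + max(1, 0) = 2
  height(31) = 1 + max(0, 2) = 3
  height(23) = 1 + max(3, 3) = 4
Height = 4


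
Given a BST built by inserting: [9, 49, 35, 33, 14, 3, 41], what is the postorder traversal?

Tree insertion order: [9, 49, 35, 33, 14, 3, 41]
Tree (level-order array): [9, 3, 49, None, None, 35, None, 33, 41, 14]
Postorder traversal: [3, 14, 33, 41, 35, 49, 9]


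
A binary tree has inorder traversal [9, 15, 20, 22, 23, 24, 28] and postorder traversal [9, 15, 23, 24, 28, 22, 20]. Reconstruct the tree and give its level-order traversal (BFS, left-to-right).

Inorder:   [9, 15, 20, 22, 23, 24, 28]
Postorder: [9, 15, 23, 24, 28, 22, 20]
Algorithm: postorder visits root last, so walk postorder right-to-left;
each value is the root of the current inorder slice — split it at that
value, recurse on the right subtree first, then the left.
Recursive splits:
  root=20; inorder splits into left=[9, 15], right=[22, 23, 24, 28]
  root=22; inorder splits into left=[], right=[23, 24, 28]
  root=28; inorder splits into left=[23, 24], right=[]
  root=24; inorder splits into left=[23], right=[]
  root=23; inorder splits into left=[], right=[]
  root=15; inorder splits into left=[9], right=[]
  root=9; inorder splits into left=[], right=[]
Reconstructed level-order: [20, 15, 22, 9, 28, 24, 23]


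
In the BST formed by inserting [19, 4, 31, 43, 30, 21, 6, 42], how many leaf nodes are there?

Tree built from: [19, 4, 31, 43, 30, 21, 6, 42]
Tree (level-order array): [19, 4, 31, None, 6, 30, 43, None, None, 21, None, 42]
Rule: A leaf has 0 children.
Per-node child counts:
  node 19: 2 child(ren)
  node 4: 1 child(ren)
  node 6: 0 child(ren)
  node 31: 2 child(ren)
  node 30: 1 child(ren)
  node 21: 0 child(ren)
  node 43: 1 child(ren)
  node 42: 0 child(ren)
Matching nodes: [6, 21, 42]
Count of leaf nodes: 3


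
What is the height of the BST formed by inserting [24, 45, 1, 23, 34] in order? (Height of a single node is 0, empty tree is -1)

Insertion order: [24, 45, 1, 23, 34]
Tree (level-order array): [24, 1, 45, None, 23, 34]
Compute height bottom-up (empty subtree = -1):
  height(23) = 1 + max(-1, -1) = 0
  height(1) = 1 + max(-1, 0) = 1
  height(34) = 1 + max(-1, -1) = 0
  height(45) = 1 + max(0, -1) = 1
  height(24) = 1 + max(1, 1) = 2
Height = 2


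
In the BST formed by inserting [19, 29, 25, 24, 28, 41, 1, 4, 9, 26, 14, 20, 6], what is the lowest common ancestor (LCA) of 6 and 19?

Tree insertion order: [19, 29, 25, 24, 28, 41, 1, 4, 9, 26, 14, 20, 6]
Tree (level-order array): [19, 1, 29, None, 4, 25, 41, None, 9, 24, 28, None, None, 6, 14, 20, None, 26]
In a BST, the LCA of p=6, q=19 is the first node v on the
root-to-leaf path with p <= v <= q (go left if both < v, right if both > v).
Walk from root:
  at 19: 6 <= 19 <= 19, this is the LCA
LCA = 19


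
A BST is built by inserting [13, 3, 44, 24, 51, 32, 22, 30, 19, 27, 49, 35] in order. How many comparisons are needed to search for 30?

Search path for 30: 13 -> 44 -> 24 -> 32 -> 30
Found: True
Comparisons: 5


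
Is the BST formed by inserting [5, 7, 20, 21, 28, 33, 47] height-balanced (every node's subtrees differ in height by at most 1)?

Tree (level-order array): [5, None, 7, None, 20, None, 21, None, 28, None, 33, None, 47]
Definition: a tree is height-balanced if, at every node, |h(left) - h(right)| <= 1 (empty subtree has height -1).
Bottom-up per-node check:
  node 47: h_left=-1, h_right=-1, diff=0 [OK], height=0
  node 33: h_left=-1, h_right=0, diff=1 [OK], height=1
  node 28: h_left=-1, h_right=1, diff=2 [FAIL (|-1-1|=2 > 1)], height=2
  node 21: h_left=-1, h_right=2, diff=3 [FAIL (|-1-2|=3 > 1)], height=3
  node 20: h_left=-1, h_right=3, diff=4 [FAIL (|-1-3|=4 > 1)], height=4
  node 7: h_left=-1, h_right=4, diff=5 [FAIL (|-1-4|=5 > 1)], height=5
  node 5: h_left=-1, h_right=5, diff=6 [FAIL (|-1-5|=6 > 1)], height=6
Node 28 violates the condition: |-1 - 1| = 2 > 1.
Result: Not balanced


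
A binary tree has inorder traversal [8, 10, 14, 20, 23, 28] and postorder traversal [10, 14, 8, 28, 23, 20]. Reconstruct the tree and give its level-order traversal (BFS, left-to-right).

Inorder:   [8, 10, 14, 20, 23, 28]
Postorder: [10, 14, 8, 28, 23, 20]
Algorithm: postorder visits root last, so walk postorder right-to-left;
each value is the root of the current inorder slice — split it at that
value, recurse on the right subtree first, then the left.
Recursive splits:
  root=20; inorder splits into left=[8, 10, 14], right=[23, 28]
  root=23; inorder splits into left=[], right=[28]
  root=28; inorder splits into left=[], right=[]
  root=8; inorder splits into left=[], right=[10, 14]
  root=14; inorder splits into left=[10], right=[]
  root=10; inorder splits into left=[], right=[]
Reconstructed level-order: [20, 8, 23, 14, 28, 10]


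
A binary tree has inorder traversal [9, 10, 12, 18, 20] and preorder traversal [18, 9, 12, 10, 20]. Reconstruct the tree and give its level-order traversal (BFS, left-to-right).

Inorder:  [9, 10, 12, 18, 20]
Preorder: [18, 9, 12, 10, 20]
Algorithm: preorder visits root first, so consume preorder in order;
for each root, split the current inorder slice at that value into
left-subtree inorder and right-subtree inorder, then recurse.
Recursive splits:
  root=18; inorder splits into left=[9, 10, 12], right=[20]
  root=9; inorder splits into left=[], right=[10, 12]
  root=12; inorder splits into left=[10], right=[]
  root=10; inorder splits into left=[], right=[]
  root=20; inorder splits into left=[], right=[]
Reconstructed level-order: [18, 9, 20, 12, 10]


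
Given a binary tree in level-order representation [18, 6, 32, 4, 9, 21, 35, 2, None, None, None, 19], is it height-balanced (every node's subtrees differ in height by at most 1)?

Tree (level-order array): [18, 6, 32, 4, 9, 21, 35, 2, None, None, None, 19]
Definition: a tree is height-balanced if, at every node, |h(left) - h(right)| <= 1 (empty subtree has height -1).
Bottom-up per-node check:
  node 2: h_left=-1, h_right=-1, diff=0 [OK], height=0
  node 4: h_left=0, h_right=-1, diff=1 [OK], height=1
  node 9: h_left=-1, h_right=-1, diff=0 [OK], height=0
  node 6: h_left=1, h_right=0, diff=1 [OK], height=2
  node 19: h_left=-1, h_right=-1, diff=0 [OK], height=0
  node 21: h_left=0, h_right=-1, diff=1 [OK], height=1
  node 35: h_left=-1, h_right=-1, diff=0 [OK], height=0
  node 32: h_left=1, h_right=0, diff=1 [OK], height=2
  node 18: h_left=2, h_right=2, diff=0 [OK], height=3
All nodes satisfy the balance condition.
Result: Balanced


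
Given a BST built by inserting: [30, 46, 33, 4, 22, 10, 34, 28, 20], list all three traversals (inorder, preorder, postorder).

Tree insertion order: [30, 46, 33, 4, 22, 10, 34, 28, 20]
Tree (level-order array): [30, 4, 46, None, 22, 33, None, 10, 28, None, 34, None, 20]
Inorder (L, root, R): [4, 10, 20, 22, 28, 30, 33, 34, 46]
Preorder (root, L, R): [30, 4, 22, 10, 20, 28, 46, 33, 34]
Postorder (L, R, root): [20, 10, 28, 22, 4, 34, 33, 46, 30]


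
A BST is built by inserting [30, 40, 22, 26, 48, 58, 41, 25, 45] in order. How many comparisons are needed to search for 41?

Search path for 41: 30 -> 40 -> 48 -> 41
Found: True
Comparisons: 4


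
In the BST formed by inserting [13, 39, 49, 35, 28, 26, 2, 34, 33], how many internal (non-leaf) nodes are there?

Tree built from: [13, 39, 49, 35, 28, 26, 2, 34, 33]
Tree (level-order array): [13, 2, 39, None, None, 35, 49, 28, None, None, None, 26, 34, None, None, 33]
Rule: An internal node has at least one child.
Per-node child counts:
  node 13: 2 child(ren)
  node 2: 0 child(ren)
  node 39: 2 child(ren)
  node 35: 1 child(ren)
  node 28: 2 child(ren)
  node 26: 0 child(ren)
  node 34: 1 child(ren)
  node 33: 0 child(ren)
  node 49: 0 child(ren)
Matching nodes: [13, 39, 35, 28, 34]
Count of internal (non-leaf) nodes: 5


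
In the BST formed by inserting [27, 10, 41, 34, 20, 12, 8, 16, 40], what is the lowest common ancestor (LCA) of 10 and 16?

Tree insertion order: [27, 10, 41, 34, 20, 12, 8, 16, 40]
Tree (level-order array): [27, 10, 41, 8, 20, 34, None, None, None, 12, None, None, 40, None, 16]
In a BST, the LCA of p=10, q=16 is the first node v on the
root-to-leaf path with p <= v <= q (go left if both < v, right if both > v).
Walk from root:
  at 27: both 10 and 16 < 27, go left
  at 10: 10 <= 10 <= 16, this is the LCA
LCA = 10


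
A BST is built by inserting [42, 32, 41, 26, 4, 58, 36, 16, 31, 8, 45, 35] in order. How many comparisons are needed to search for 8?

Search path for 8: 42 -> 32 -> 26 -> 4 -> 16 -> 8
Found: True
Comparisons: 6


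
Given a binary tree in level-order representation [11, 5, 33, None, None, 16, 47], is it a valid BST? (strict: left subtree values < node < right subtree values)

Level-order array: [11, 5, 33, None, None, 16, 47]
Validate using subtree bounds (lo, hi): at each node, require lo < value < hi,
then recurse left with hi=value and right with lo=value.
Preorder trace (stopping at first violation):
  at node 11 with bounds (-inf, +inf): OK
  at node 5 with bounds (-inf, 11): OK
  at node 33 with bounds (11, +inf): OK
  at node 16 with bounds (11, 33): OK
  at node 47 with bounds (33, +inf): OK
No violation found at any node.
Result: Valid BST


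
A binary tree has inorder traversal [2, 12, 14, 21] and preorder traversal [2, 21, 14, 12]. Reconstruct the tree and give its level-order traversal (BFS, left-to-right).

Inorder:  [2, 12, 14, 21]
Preorder: [2, 21, 14, 12]
Algorithm: preorder visits root first, so consume preorder in order;
for each root, split the current inorder slice at that value into
left-subtree inorder and right-subtree inorder, then recurse.
Recursive splits:
  root=2; inorder splits into left=[], right=[12, 14, 21]
  root=21; inorder splits into left=[12, 14], right=[]
  root=14; inorder splits into left=[12], right=[]
  root=12; inorder splits into left=[], right=[]
Reconstructed level-order: [2, 21, 14, 12]


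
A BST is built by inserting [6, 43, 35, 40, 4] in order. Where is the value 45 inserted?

Starting tree (level order): [6, 4, 43, None, None, 35, None, None, 40]
Insertion path: 6 -> 43
Result: insert 45 as right child of 43
Final tree (level order): [6, 4, 43, None, None, 35, 45, None, 40]


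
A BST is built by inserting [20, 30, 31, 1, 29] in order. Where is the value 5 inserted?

Starting tree (level order): [20, 1, 30, None, None, 29, 31]
Insertion path: 20 -> 1
Result: insert 5 as right child of 1
Final tree (level order): [20, 1, 30, None, 5, 29, 31]


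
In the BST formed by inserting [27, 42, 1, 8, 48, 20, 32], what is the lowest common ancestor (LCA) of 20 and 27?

Tree insertion order: [27, 42, 1, 8, 48, 20, 32]
Tree (level-order array): [27, 1, 42, None, 8, 32, 48, None, 20]
In a BST, the LCA of p=20, q=27 is the first node v on the
root-to-leaf path with p <= v <= q (go left if both < v, right if both > v).
Walk from root:
  at 27: 20 <= 27 <= 27, this is the LCA
LCA = 27


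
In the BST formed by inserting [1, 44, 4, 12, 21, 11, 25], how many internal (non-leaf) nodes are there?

Tree built from: [1, 44, 4, 12, 21, 11, 25]
Tree (level-order array): [1, None, 44, 4, None, None, 12, 11, 21, None, None, None, 25]
Rule: An internal node has at least one child.
Per-node child counts:
  node 1: 1 child(ren)
  node 44: 1 child(ren)
  node 4: 1 child(ren)
  node 12: 2 child(ren)
  node 11: 0 child(ren)
  node 21: 1 child(ren)
  node 25: 0 child(ren)
Matching nodes: [1, 44, 4, 12, 21]
Count of internal (non-leaf) nodes: 5


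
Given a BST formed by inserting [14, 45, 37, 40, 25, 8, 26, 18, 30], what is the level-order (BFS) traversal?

Tree insertion order: [14, 45, 37, 40, 25, 8, 26, 18, 30]
Tree (level-order array): [14, 8, 45, None, None, 37, None, 25, 40, 18, 26, None, None, None, None, None, 30]
BFS from the root, enqueuing left then right child of each popped node:
  queue [14] -> pop 14, enqueue [8, 45], visited so far: [14]
  queue [8, 45] -> pop 8, enqueue [none], visited so far: [14, 8]
  queue [45] -> pop 45, enqueue [37], visited so far: [14, 8, 45]
  queue [37] -> pop 37, enqueue [25, 40], visited so far: [14, 8, 45, 37]
  queue [25, 40] -> pop 25, enqueue [18, 26], visited so far: [14, 8, 45, 37, 25]
  queue [40, 18, 26] -> pop 40, enqueue [none], visited so far: [14, 8, 45, 37, 25, 40]
  queue [18, 26] -> pop 18, enqueue [none], visited so far: [14, 8, 45, 37, 25, 40, 18]
  queue [26] -> pop 26, enqueue [30], visited so far: [14, 8, 45, 37, 25, 40, 18, 26]
  queue [30] -> pop 30, enqueue [none], visited so far: [14, 8, 45, 37, 25, 40, 18, 26, 30]
Result: [14, 8, 45, 37, 25, 40, 18, 26, 30]


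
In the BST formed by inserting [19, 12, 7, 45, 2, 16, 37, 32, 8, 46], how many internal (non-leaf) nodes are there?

Tree built from: [19, 12, 7, 45, 2, 16, 37, 32, 8, 46]
Tree (level-order array): [19, 12, 45, 7, 16, 37, 46, 2, 8, None, None, 32]
Rule: An internal node has at least one child.
Per-node child counts:
  node 19: 2 child(ren)
  node 12: 2 child(ren)
  node 7: 2 child(ren)
  node 2: 0 child(ren)
  node 8: 0 child(ren)
  node 16: 0 child(ren)
  node 45: 2 child(ren)
  node 37: 1 child(ren)
  node 32: 0 child(ren)
  node 46: 0 child(ren)
Matching nodes: [19, 12, 7, 45, 37]
Count of internal (non-leaf) nodes: 5
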